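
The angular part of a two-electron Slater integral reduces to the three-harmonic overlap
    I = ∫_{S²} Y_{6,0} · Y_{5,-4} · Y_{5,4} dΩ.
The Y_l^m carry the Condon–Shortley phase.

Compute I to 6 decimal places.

0.147273

m-sum 0 ✓  L=16 even ✓  1≤5≤11 ✓
Π(2lᵢ+1) = 13×11×11 = 1573
triangle coeff Δ(6,5,5) = 1/28588560
Σ_t [1,5]: t=1:−1/345600 t=2:+1/13824 t=3:−1/5184 t=4:+1/13824 t=5:−1/345600 = -7/129600
(3j)²=80/7293 [(6 5 5; 0 0 0)], sign=+1
Σ_t [0,1]: t=0:+1/3110400 t=1:−1/345600 = -1/388800
(3j)²=192/12155 [(6 5 5; 0 -4 4)], sign=+1
⇒ 4πI² = 1024/3757
I = (+1)√(1024/3757/(4π)) = 0.14727345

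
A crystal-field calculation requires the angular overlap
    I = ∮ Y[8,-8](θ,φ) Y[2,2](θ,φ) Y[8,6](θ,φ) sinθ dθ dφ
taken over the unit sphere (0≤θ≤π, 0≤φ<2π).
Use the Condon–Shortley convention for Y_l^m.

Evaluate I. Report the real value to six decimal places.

-0.059388

m-sum 0 ✓  L=18 even ✓  6≤8≤10 ✓
Π(2lᵢ+1) = 17×5×17 = 1445
triangle coeff Δ(8,2,8) = 1/348840
Σ_t [0,2]: t=0:+1/116121600 t=1:−1/25401600 t=2:+1/116121600 = -1/45158400
(3j)²=24/1615 [(8 2 8; 0 0 0)], sign=-1
Σ_t [2,2]: t=2:+1/348713164800 = 1/348713164800
(3j)²=2/969 [(8 2 8; -8 2 6)], sign=+1
⇒ 4πI² = 16/361
I = (-1)√(16/361/(4π)) = -0.05938838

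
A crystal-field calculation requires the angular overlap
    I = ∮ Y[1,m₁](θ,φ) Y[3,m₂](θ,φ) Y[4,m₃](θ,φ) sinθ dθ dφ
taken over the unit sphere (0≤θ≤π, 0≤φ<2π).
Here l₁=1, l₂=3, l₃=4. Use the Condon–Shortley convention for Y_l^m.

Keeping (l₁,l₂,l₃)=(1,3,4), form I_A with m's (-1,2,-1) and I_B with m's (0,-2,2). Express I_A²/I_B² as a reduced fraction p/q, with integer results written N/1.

Shared (l₁,l₂,l₃)=(1,3,4): N and (l;000)² cancel in I_A²/I_B².
A: Δ = 0!·2!·6!/9! = 1/252; Racah Σ t=0..0: t=0:+1/240 = 1/240; ⇒ 3j(1 3 4; -1 2 -1)² = 1/84, sgn -1
B: Δ = 0!·2!·6!/9! = 1/252; Racah Σ t=0..0: t=0:+1/120 = 1/120; ⇒ 3j(1 3 4; 0 -2 2)² = 1/21, sgn +1
I_A²/I_B² = (1/84)/(1/21) = 1/4

1/4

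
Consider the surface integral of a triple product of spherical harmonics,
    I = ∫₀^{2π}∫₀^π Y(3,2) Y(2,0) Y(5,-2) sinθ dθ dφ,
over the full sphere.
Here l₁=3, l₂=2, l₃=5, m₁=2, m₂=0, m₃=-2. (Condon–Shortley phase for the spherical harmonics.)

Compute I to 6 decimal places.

0.190188

m-sum 0 ✓  L=10 even ✓  1≤5≤5 ✓
Π(2lᵢ+1) = 7×5×11 = 385
triangle coeff Δ(3,2,5) = 1/2310
Σ_t [0,0]: t=0:+1/144 = 1/144
(3j)²=10/231 [(3 2 5; 0 0 0)], sign=-1
Σ_t [0,0]: t=0:+1/480 = 1/480
(3j)²=3/110 [(3 2 5; 2 0 -2)], sign=-1
⇒ 4πI² = 5/11
I = (+1)√(5/11/(4π)) = 0.19018827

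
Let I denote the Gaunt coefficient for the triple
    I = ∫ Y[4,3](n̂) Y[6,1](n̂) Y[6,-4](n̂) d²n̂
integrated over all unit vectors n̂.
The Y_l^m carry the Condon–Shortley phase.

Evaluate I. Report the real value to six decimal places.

-0.154578

m-sum 0 ✓  L=16 even ✓  2≤6≤10 ✓
Π(2lᵢ+1) = 9×13×13 = 1521
triangle coeff Δ(4,6,6) = 1/15315300
Σ_t [0,4]: t=0:+1/829440 t=1:−1/25920 t=2:+1/9216 t=3:−1/25920 t=4:+1/829440 = 7/207360
(3j)²=28/2431 [(4 6 6; 0 0 0)], sign=+1
Σ_t [0,1]: t=0:+1/725760 t=1:−1/207360 = -1/290304
(3j)²=125/7293 [(4 6 6; 3 1 -4)], sign=-1
⇒ 4πI² = 10500/34969
I = (-1)√(10500/34969/(4π)) = -0.15457815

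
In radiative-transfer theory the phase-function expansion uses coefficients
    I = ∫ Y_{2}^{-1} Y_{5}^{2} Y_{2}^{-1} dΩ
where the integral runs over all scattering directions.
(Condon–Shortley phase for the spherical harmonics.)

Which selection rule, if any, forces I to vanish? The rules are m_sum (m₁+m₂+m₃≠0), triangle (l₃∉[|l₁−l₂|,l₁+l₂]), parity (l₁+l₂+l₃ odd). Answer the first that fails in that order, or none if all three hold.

m₁+m₂+m₃ = -1 + 2 − 1 = 0  ✓
triangle: |2−5|=3 ≤ l₃=2 ≤ 2+5=7  ✗
parity: l₁+l₂+l₃ = 9 is odd

triangle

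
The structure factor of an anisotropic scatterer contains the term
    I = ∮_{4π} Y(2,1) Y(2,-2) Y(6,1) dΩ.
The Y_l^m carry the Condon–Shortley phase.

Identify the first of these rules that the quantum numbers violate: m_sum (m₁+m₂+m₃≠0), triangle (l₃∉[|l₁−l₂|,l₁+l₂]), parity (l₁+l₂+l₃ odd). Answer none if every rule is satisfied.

m₁+m₂+m₃ = 1 − 2 + 1 = 0  ✓
triangle: |2−2|=0 ≤ l₃=6 ≤ 2+2=4  ✗
parity: l₁+l₂+l₃ = 10 is even

triangle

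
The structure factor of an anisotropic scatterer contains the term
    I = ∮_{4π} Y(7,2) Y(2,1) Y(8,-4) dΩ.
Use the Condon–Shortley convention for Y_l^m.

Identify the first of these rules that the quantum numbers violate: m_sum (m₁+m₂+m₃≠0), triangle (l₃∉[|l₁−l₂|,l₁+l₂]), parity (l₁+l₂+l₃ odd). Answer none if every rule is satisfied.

m_sum

Σmᵢ = -1  ✗
l₃∈[|l₁−l₂|,l₁+l₂]=[5,9], have l₃=8
Σlᵢ = 17 ⇒ odd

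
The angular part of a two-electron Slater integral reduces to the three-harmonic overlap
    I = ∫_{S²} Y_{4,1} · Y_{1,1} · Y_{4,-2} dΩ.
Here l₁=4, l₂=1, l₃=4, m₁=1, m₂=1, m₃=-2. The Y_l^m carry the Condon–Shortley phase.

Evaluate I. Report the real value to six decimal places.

0.000000

L=9 odd ⇒ parity kills the (l;000) factor ⇒ I = 0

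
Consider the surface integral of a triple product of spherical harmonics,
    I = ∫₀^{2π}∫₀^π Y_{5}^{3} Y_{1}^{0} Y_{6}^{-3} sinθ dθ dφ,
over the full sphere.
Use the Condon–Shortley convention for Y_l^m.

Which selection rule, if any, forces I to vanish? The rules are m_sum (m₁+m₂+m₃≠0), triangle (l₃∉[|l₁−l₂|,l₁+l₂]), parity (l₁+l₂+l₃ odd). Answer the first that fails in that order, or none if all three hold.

m₁+m₂+m₃ = 3 + 0 − 3 = 0  ✓
triangle: |5−1|=4 ≤ l₃=6 ≤ 5+1=6  ✓
parity: l₁+l₂+l₃ = 12 is even  ✓

none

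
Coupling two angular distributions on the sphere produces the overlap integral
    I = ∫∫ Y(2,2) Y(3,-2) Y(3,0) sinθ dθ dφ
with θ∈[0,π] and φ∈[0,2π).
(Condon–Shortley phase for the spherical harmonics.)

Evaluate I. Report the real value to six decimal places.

Checks pass: Σm=0; 8 even; l₃=3∈[1,5].
(2·2+1)(2·3+1)(2·3+1) = 245
Δ: 2! 2! 4! / 9! → 1/3780
sum: t=0:+1/24 t=1:−1/4 t=2:+1/24 = -1/6
3j²(2 3 3; 0 0 0) = Δ·Π!·Σ² = 4/105  (sign +1)
sum: t=0:+1/24 = 1/24
3j²(2 3 3; 2 -2 0) = Δ·Π!·Σ² = 1/21  (sign -1)
combine: 4πI² = 245·4/105·1/21 = 4/9
take √, sign -1: I = -0.18806319

-0.188063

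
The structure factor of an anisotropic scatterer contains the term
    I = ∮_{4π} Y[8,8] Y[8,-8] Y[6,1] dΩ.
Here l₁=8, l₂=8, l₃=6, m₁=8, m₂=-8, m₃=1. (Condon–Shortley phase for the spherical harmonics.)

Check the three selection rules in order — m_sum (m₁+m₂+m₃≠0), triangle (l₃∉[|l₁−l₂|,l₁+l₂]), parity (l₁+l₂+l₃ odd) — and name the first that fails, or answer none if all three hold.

azimuthal sum: 8 − 8 + 1 = 1  ✗
0 ≤ 6 ≤ 16 (triangle on l)
L = 8 + 8 + 6 = 22 (even)

m_sum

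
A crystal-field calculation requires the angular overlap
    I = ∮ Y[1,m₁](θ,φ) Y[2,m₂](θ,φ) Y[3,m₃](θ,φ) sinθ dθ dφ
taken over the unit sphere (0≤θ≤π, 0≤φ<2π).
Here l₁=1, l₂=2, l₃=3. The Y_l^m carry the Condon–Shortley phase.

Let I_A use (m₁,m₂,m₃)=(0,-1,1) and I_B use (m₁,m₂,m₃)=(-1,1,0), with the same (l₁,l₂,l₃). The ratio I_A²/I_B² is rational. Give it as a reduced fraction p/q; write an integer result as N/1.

8/3

l's match ⇒ only the (l;m) 3-j factors differ between A and B.
A: triangle coeff Δ(1,2,3) = 1/105; Σ_t [0,0]: t=0:+1/6 = 1/6; (3j)²=8/105 [(1 2 3; 0 -1 1)], sign=+1
B: triangle coeff Δ(1,2,3) = 1/105; Σ_t [0,0]: t=0:+1/12 = 1/12; (3j)²=1/35 [(1 2 3; -1 1 0)], sign=-1
I_A²/I_B² = (8/105)/(1/35) = 8/3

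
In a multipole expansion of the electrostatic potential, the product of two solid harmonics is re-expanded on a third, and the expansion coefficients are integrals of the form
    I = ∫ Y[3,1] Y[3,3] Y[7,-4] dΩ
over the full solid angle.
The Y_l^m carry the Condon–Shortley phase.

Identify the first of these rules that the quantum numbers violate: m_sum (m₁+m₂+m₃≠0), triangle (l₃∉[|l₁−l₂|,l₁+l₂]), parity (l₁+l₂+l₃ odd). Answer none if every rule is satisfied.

azimuthal sum: 1 + 3 − 4 = 0  ✓
0 ≤ 7 ≤ 6 (triangle on l)  ✗
L = 3 + 3 + 7 = 13 (odd)

triangle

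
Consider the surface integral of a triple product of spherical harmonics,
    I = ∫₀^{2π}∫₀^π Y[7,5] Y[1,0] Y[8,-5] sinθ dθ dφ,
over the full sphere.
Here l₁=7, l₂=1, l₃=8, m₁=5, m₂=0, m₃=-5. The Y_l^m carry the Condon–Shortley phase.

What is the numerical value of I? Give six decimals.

Rules hold: Σm=0, L=16 even, 6≤8≤8.
N = 15·3·17 = 765
Δ = 0!·14!·2!/17! = 1/2040
Racah Σ t=0..0: t=0:+1/25401600 = 1/25401600
⇒ 3j(7 1 8; 0 0 0)² = 8/255, sgn +1
Racah Σ t=0..0: t=0:+1/958003200 = 1/958003200
⇒ 3j(7 1 8; 5 0 -5)² = 13/680, sgn -1
4πI² = N·(3j₀)²·(3jₘ)² = 39/85
I = -1·√(0.458824/4π) = -0.19108118

-0.191081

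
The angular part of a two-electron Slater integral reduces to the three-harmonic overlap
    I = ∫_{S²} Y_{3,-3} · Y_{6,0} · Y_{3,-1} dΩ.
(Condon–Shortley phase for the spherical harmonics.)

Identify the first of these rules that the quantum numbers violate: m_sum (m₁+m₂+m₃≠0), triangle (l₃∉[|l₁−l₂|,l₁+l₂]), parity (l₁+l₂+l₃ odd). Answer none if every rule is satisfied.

m_sum

m₁+m₂+m₃ = -3 + 0 − 1 = -4  ✗
triangle: |3−6|=3 ≤ l₃=3 ≤ 3+6=9
parity: l₁+l₂+l₃ = 12 is even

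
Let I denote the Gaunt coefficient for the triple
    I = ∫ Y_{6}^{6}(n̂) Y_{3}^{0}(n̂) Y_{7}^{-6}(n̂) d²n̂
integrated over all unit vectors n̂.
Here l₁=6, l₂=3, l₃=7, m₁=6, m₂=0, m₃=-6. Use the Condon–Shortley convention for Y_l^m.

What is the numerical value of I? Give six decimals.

-0.204043

Rules hold: Σm=0, L=16 even, 3≤7≤9.
N = 13·7·15 = 1365
Δ = 2!·10!·4!/17! = 1/2042040
Racah Σ t=0..2: t=0:+1/207360 t=1:−1/57600 t=2:+1/207360 = -1/129600
⇒ 3j(6 3 7; 0 0 0)² = 168/12155, sgn +1
Racah Σ t=0..0: t=0:+1/43545600 = 1/43545600
⇒ 3j(6 3 7; 6 0 -6)² = 33/1190, sgn -1
4πI² = N·(3j₀)²·(3jₘ)² = 756/1445
I = -1·√(0.523183/4π) = -0.20404316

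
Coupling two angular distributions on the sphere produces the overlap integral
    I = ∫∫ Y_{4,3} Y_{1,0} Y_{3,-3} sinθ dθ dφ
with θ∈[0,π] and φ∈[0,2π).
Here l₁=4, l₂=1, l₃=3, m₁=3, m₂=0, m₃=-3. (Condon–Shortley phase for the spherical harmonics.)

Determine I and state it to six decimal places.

Checks pass: Σm=0; 8 even; l₃=3∈[3,5].
(2·4+1)(2·1+1)(2·3+1) = 189
Δ: 2! 6! 0! / 9! → 1/252
sum: t=1:−1/36 = -1/36
3j²(4 1 3; 0 0 0) = Δ·Π!·Σ² = 4/63  (sign +1)
sum: t=1:−1/720 = -1/720
3j²(4 1 3; 3 0 -3) = Δ·Π!·Σ² = 1/36  (sign -1)
combine: 4πI² = 189·4/63·1/36 = 1/3
take √, sign -1: I = -0.16286750

-0.162868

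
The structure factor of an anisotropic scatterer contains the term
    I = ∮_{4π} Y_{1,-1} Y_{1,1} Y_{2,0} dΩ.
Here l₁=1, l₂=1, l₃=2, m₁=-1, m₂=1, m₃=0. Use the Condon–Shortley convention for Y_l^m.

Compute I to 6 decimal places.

0.126157

m-sum 0 ✓  L=4 even ✓  0≤2≤2 ✓
Π(2lᵢ+1) = 3×3×5 = 45
triangle coeff Δ(1,1,2) = 1/30
Σ_t [0,0]: t=0:+1/1 = 1/1
(3j)²=2/15 [(1 1 2; 0 0 0)], sign=+1
Σ_t [0,0]: t=0:+1/4 = 1/4
(3j)²=1/30 [(1 1 2; -1 1 0)], sign=+1
⇒ 4πI² = 1/5
I = (+1)√(1/5/(4π)) = 0.12615663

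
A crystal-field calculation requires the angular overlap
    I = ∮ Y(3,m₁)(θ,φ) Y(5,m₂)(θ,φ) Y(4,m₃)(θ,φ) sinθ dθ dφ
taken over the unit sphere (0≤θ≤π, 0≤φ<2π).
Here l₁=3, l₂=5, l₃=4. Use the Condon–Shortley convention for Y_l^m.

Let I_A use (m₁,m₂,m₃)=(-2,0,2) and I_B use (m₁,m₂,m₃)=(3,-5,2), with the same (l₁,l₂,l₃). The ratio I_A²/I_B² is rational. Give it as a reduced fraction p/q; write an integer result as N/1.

Same 3,5,4: normalisation and zero-m 3j drop out of the ratio.
A: Δ: 4! 2! 6! / 13! → 1/180180; sum: t=3:−1/576 t=4:+1/2880 = -1/720; 3j²(3 5 4; -2 0 2) = Δ·Π!·Σ² = 80/3003  (sign -1)
B: Δ: 4! 2! 6! / 13! → 1/180180; sum: t=0:+1/34560 = 1/34560; 3j²(3 5 4; 3 -5 2) = Δ·Π!·Σ² = 5/286  (sign +1)
I_A²/I_B² = (80/3003)/(5/286) = 32/21

32/21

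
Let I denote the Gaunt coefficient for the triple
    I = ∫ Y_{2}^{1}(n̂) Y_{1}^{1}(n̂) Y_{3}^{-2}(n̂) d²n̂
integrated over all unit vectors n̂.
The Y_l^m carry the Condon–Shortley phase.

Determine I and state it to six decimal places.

0.261169

Rules hold: Σm=0, L=6 even, 1≤3≤3.
N = 5·3·7 = 105
Δ = 0!·4!·2!/7! = 1/105
Racah Σ t=0..0: t=0:+1/4 = 1/4
⇒ 3j(2 1 3; 0 0 0)² = 3/35, sgn -1
Racah Σ t=0..0: t=0:+1/12 = 1/12
⇒ 3j(2 1 3; 1 1 -2)² = 2/21, sgn -1
4πI² = N·(3j₀)²·(3jₘ)² = 6/7
I = +1·√(0.857143/4π) = 0.26116903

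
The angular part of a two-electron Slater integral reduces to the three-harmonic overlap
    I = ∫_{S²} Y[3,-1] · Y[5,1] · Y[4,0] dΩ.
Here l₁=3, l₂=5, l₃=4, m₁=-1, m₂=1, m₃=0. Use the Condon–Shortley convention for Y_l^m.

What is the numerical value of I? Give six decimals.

Rules hold: Σm=0, L=12 even, 2≤4≤8.
N = 7·11·9 = 693
Δ = 4!·2!·6!/13! = 1/180180
Racah Σ t=1..3: t=1:−1/576 t=2:+1/144 t=3:−1/576 = 1/288
⇒ 3j(3 5 4; 0 0 0)² = 20/1001, sgn +1
Racah Σ t=2..4: t=2:+1/384 t=3:−1/216 t=4:+1/2304 = -11/6912
⇒ 3j(3 5 4; -1 1 0)² = 11/1638, sgn -1
4πI² = N·(3j₀)²·(3jₘ)² = 110/1183
I = -1·√(0.0929839/4π) = -0.08601992

-0.086020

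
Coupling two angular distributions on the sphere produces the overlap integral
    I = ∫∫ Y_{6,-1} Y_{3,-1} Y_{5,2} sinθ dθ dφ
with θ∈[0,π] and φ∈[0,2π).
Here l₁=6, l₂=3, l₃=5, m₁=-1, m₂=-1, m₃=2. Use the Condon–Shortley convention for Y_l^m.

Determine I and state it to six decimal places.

0.080575

Rules hold: Σm=0, L=14 even, 3≤5≤9.
N = 13·7·11 = 1001
Δ = 4!·8!·2!/15! = 1/675675
Racah Σ t=1..3: t=1:−1/8640 t=2:+1/2304 t=3:−1/8640 = 7/34560
⇒ 3j(6 3 5; 0 0 0)² = 7/429, sgn -1
Racah Σ t=0..2: t=0:+1/241920 t=1:−1/8640 t=2:+1/5760 = 1/16128
⇒ 3j(6 3 5; -1 -1 2)² = 5/1001, sgn -1
4πI² = N·(3j₀)²·(3jₘ)² = 35/429
I = +1·√(0.0815851/4π) = 0.08057502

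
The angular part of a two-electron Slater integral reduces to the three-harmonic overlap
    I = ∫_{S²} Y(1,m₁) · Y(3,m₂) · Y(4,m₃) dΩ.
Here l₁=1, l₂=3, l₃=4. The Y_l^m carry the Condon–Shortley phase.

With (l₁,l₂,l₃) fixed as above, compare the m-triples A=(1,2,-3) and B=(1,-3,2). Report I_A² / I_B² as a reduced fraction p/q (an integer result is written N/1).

Shared (l₁,l₂,l₃)=(1,3,4): N and (l;000)² cancel in I_A²/I_B².
A: Δ = 0!·2!·6!/9! = 1/252; Racah Σ t=0..0: t=0:+1/240 = 1/240; ⇒ 3j(1 3 4; 1 2 -3)² = 1/12, sgn -1
B: Δ = 0!·2!·6!/9! = 1/252; Racah Σ t=0..0: t=0:+1/1440 = 1/1440; ⇒ 3j(1 3 4; 1 -3 2)² = 1/252, sgn +1
I_A²/I_B² = (1/12)/(1/252) = 21/1

21/1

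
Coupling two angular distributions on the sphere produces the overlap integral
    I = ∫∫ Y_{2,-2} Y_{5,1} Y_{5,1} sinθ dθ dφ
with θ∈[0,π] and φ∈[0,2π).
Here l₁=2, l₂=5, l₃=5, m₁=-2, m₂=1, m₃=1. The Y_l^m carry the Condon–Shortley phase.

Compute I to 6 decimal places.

Rules hold: Σm=0, L=12 even, 3≤5≤7.
N = 5·11·11 = 605
Δ = 2!·2!·8!/13! = 1/38610
Racah Σ t=0..2: t=0:+1/2880 t=1:−1/576 t=2:+1/2880 = -1/960
⇒ 3j(2 5 5; 0 0 0)² = 10/429, sgn +1
Racah Σ t=2..2: t=2:+1/2304 = 1/2304
⇒ 3j(2 5 5; -2 1 1)² = 5/143, sgn +1
4πI² = N·(3j₀)²·(3jₘ)² = 250/507
I = +1·√(0.493097/4π) = 0.19808933

0.198089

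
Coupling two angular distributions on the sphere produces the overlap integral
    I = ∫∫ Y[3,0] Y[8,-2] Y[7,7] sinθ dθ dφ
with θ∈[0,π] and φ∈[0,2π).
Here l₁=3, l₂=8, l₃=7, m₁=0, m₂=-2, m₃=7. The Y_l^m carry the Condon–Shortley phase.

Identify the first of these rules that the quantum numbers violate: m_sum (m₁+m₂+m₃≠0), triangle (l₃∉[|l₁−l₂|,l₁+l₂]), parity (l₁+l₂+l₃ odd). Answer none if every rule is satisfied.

m_sum

m₁+m₂+m₃ = 0 − 2 + 7 = 5  ✗
triangle: |3−8|=5 ≤ l₃=7 ≤ 3+8=11
parity: l₁+l₂+l₃ = 18 is even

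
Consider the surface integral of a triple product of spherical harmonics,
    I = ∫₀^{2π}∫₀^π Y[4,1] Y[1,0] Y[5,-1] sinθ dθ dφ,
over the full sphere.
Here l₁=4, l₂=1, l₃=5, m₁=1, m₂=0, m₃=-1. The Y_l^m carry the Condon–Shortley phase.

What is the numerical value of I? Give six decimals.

m-sum 0 ✓  L=10 even ✓  3≤5≤5 ✓
Π(2lᵢ+1) = 9×3×11 = 297
triangle coeff Δ(4,1,5) = 1/495
Σ_t [0,0]: t=0:+1/576 = 1/576
(3j)²=5/99 [(4 1 5; 0 0 0)], sign=-1
Σ_t [0,0]: t=0:+1/720 = 1/720
(3j)²=8/165 [(4 1 5; 1 0 -1)], sign=+1
⇒ 4πI² = 8/11
I = (-1)√(8/11/(4π)) = -0.24057125

-0.240571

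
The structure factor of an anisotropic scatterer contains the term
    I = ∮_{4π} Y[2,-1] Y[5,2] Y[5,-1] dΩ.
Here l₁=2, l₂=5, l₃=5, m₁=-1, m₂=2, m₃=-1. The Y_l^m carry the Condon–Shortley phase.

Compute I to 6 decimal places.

0.104819

m-sum 0 ✓  L=12 even ✓  3≤5≤7 ✓
Π(2lᵢ+1) = 5×11×11 = 605
triangle coeff Δ(2,5,5) = 1/38610
Σ_t [0,2]: t=0:+1/2880 t=1:−1/576 t=2:+1/2880 = -1/960
(3j)²=10/429 [(2 5 5; 0 0 0)], sign=+1
Σ_t [1,2]: t=1:−1/2880 t=2:+1/1440 = 1/2880
(3j)²=7/715 [(2 5 5; -1 2 -1)], sign=+1
⇒ 4πI² = 70/507
I = (+1)√(70/507/(4π)) = 0.10481902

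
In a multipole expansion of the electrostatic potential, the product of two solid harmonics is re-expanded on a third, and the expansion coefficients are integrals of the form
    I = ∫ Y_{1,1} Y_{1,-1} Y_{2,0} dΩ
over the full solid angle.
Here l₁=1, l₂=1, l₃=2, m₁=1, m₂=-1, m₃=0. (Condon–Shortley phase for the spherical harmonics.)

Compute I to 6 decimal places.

m-sum 0 ✓  L=4 even ✓  0≤2≤2 ✓
Π(2lᵢ+1) = 3×3×5 = 45
triangle coeff Δ(1,1,2) = 1/30
Σ_t [0,0]: t=0:+1/1 = 1/1
(3j)²=2/15 [(1 1 2; 0 0 0)], sign=+1
Σ_t [0,0]: t=0:+1/4 = 1/4
(3j)²=1/30 [(1 1 2; 1 -1 0)], sign=+1
⇒ 4πI² = 1/5
I = (+1)√(1/5/(4π)) = 0.12615663

0.126157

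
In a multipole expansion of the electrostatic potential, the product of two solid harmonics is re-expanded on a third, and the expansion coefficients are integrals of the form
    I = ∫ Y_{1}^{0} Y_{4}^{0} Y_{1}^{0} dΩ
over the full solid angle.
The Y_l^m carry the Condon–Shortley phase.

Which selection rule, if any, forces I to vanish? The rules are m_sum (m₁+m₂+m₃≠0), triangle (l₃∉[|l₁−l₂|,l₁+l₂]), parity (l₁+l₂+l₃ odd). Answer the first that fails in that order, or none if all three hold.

Σmᵢ = 0  ✓
l₃∈[|l₁−l₂|,l₁+l₂]=[3,5], have l₃=1  ✗
Σlᵢ = 6 ⇒ even

triangle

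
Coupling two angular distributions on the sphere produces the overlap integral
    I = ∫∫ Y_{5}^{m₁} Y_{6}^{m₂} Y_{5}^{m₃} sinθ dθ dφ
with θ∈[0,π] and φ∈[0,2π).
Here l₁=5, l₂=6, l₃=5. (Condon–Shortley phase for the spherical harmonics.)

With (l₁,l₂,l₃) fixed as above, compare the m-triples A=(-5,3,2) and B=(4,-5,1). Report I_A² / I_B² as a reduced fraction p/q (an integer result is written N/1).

350/297

Shared (l₁,l₂,l₃)=(5,6,5): N and (l;000)² cancel in I_A²/I_B².
A: Δ = 6!·4!·6!/17! = 1/28588560; Racah Σ t=6..6: t=6:+1/622080 = 1/622080; ⇒ 3j(5 6 5; -5 3 2)² = 105/4862, sgn -1
B: Δ = 6!·4!·6!/17! = 1/28588560; Racah Σ t=0..1: t=0:+1/518400 t=1:−1/2073600 = 1/691200; ⇒ 3j(5 6 5; 4 -5 1)² = 81/4420, sgn +1
I_A²/I_B² = (105/4862)/(81/4420) = 350/297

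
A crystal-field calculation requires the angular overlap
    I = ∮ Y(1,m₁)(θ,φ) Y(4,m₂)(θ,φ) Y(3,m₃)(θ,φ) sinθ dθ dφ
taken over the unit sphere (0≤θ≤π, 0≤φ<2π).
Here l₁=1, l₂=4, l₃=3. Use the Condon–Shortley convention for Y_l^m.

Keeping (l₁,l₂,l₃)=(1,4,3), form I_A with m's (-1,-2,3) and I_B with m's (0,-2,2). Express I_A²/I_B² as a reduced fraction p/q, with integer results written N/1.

l's match ⇒ only the (l;m) 3-j factors differ between A and B.
A: triangle coeff Δ(1,4,3) = 1/252; Σ_t [2,2]: t=2:+1/1440 = 1/1440; (3j)²=1/252 [(1 4 3; -1 -2 3)], sign=+1
B: triangle coeff Δ(1,4,3) = 1/252; Σ_t [1,1]: t=1:−1/120 = -1/120; (3j)²=1/21 [(1 4 3; 0 -2 2)], sign=+1
I_A²/I_B² = (1/252)/(1/21) = 1/12

1/12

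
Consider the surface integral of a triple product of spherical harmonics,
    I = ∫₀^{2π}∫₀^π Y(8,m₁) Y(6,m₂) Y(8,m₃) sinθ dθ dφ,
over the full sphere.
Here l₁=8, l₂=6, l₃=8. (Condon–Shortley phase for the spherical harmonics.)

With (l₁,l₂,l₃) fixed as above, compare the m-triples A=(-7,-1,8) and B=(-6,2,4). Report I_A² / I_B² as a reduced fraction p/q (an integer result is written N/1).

273/80

Shared (l₁,l₂,l₃)=(8,6,8): N and (l;000)² cancel in I_A²/I_B².
A: Δ = 6!·10!·6!/23! = 1/13742520792; Racah Σ t=5..5: t=5:−1/313528320000 = -1/313528320000; ⇒ 3j(8 6 8; -7 -1 8)² = 91/7429, sgn -1
B: Δ = 6!·10!·6!/23! = 1/13742520792; Racah Σ t=4..6: t=4:+1/8360755200 t=5:−1/1567641600 t=6:+1/2786918400 = -1/6270566400; ⇒ 3j(8 6 8; -6 2 4)² = 80/22287, sgn -1
I_A²/I_B² = (91/7429)/(80/22287) = 273/80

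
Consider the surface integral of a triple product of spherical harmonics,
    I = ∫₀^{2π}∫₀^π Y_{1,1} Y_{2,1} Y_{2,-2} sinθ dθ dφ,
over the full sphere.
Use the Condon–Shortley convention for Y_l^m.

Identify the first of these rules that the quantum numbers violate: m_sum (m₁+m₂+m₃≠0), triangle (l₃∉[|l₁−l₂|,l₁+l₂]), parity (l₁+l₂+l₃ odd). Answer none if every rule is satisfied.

parity

Σmᵢ = 0  ✓
l₃∈[|l₁−l₂|,l₁+l₂]=[1,3], have l₃=2  ✓
Σlᵢ = 5 ⇒ odd  ✗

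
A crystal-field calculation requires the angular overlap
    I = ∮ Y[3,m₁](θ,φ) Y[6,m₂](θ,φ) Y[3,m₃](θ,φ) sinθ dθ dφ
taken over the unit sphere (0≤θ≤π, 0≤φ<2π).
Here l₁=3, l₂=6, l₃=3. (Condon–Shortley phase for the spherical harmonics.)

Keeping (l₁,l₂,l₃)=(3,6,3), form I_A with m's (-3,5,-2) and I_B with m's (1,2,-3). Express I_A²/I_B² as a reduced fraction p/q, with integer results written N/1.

Same 3,6,3: normalisation and zero-m 3j drop out of the ratio.
A: Δ: 6! 0! 6! / 13! → 1/12012; sum: t=6:+1/86400 = 1/86400; 3j²(3 6 3; -3 5 -2) = Δ·Π!·Σ² = 1/26  (sign -1)
B: Δ: 6! 0! 6! / 13! → 1/12012; sum: t=2:+1/34560 = 1/34560; 3j²(3 6 3; 1 2 -3) = Δ·Π!·Σ² = 1/429  (sign +1)
I_A²/I_B² = (1/26)/(1/429) = 33/2

33/2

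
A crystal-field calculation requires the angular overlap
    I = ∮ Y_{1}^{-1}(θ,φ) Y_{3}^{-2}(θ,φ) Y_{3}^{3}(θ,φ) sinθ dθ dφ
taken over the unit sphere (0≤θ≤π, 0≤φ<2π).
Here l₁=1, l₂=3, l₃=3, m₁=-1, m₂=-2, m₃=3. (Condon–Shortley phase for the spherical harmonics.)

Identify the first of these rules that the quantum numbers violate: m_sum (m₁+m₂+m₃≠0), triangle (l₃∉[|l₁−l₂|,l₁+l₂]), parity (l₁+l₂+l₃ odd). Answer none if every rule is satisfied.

parity

azimuthal sum: -1 − 2 + 3 = 0  ✓
2 ≤ 3 ≤ 4 (triangle on l)  ✓
L = 1 + 3 + 3 = 7 (odd)  ✗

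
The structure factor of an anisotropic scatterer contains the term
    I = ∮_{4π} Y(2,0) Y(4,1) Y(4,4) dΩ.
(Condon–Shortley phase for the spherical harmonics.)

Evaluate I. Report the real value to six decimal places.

0.000000

0 + 1 + 4 = 5 ≠ 0: azimuthal integral kills it; I = 0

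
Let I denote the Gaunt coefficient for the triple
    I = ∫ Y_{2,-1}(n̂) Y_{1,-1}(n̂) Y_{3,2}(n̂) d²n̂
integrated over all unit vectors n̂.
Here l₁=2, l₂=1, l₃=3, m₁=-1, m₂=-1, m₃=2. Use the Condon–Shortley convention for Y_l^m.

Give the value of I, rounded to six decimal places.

0.261169

Rules hold: Σm=0, L=6 even, 1≤3≤3.
N = 5·3·7 = 105
Δ = 0!·4!·2!/7! = 1/105
Racah Σ t=0..0: t=0:+1/4 = 1/4
⇒ 3j(2 1 3; 0 0 0)² = 3/35, sgn -1
Racah Σ t=0..0: t=0:+1/12 = 1/12
⇒ 3j(2 1 3; -1 -1 2)² = 2/21, sgn -1
4πI² = N·(3j₀)²·(3jₘ)² = 6/7
I = +1·√(0.857143/4π) = 0.26116903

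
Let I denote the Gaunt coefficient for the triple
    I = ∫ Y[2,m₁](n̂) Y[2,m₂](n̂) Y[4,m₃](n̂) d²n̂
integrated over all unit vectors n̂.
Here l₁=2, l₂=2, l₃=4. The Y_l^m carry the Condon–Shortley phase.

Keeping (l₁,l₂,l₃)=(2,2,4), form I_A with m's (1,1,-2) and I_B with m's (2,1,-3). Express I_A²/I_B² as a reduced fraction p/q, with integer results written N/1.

Shared (l₁,l₂,l₃)=(2,2,4): N and (l;000)² cancel in I_A²/I_B².
A: Δ = 0!·4!·4!/9! = 1/630; Racah Σ t=0..0: t=0:+1/36 = 1/36; ⇒ 3j(2 2 4; 1 1 -2)² = 4/63, sgn +1
B: Δ = 0!·4!·4!/9! = 1/630; Racah Σ t=0..0: t=0:+1/144 = 1/144; ⇒ 3j(2 2 4; 2 1 -3)² = 1/18, sgn -1
I_A²/I_B² = (4/63)/(1/18) = 8/7

8/7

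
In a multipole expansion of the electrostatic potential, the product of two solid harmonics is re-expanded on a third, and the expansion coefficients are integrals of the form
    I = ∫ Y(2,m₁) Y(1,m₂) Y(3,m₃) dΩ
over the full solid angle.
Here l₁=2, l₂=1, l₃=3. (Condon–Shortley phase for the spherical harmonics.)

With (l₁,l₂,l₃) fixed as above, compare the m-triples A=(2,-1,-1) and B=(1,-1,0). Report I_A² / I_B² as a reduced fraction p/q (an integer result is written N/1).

1/3

Same 2,1,3: normalisation and zero-m 3j drop out of the ratio.
A: Δ: 0! 4! 2! / 7! → 1/105; sum: t=0:+1/48 = 1/48; 3j²(2 1 3; 2 -1 -1) = Δ·Π!·Σ² = 1/105  (sign +1)
B: Δ: 0! 4! 2! / 7! → 1/105; sum: t=0:+1/12 = 1/12; 3j²(2 1 3; 1 -1 0) = Δ·Π!·Σ² = 1/35  (sign -1)
I_A²/I_B² = (1/105)/(1/35) = 1/3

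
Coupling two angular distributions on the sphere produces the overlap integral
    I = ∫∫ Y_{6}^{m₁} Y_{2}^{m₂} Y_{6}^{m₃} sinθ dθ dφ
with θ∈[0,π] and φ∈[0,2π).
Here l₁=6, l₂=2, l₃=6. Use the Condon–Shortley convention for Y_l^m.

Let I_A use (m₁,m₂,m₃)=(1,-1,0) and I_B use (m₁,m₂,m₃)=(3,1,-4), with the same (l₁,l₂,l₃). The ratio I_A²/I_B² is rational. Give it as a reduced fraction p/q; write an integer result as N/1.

1/35

Shared (l₁,l₂,l₃)=(6,2,6): N and (l;000)² cancel in I_A²/I_B².
A: Δ = 2!·10!·2!/15! = 1/90090; Racah Σ t=0..1: t=0:+1/28800 t=1:−1/34560 = 1/172800; ⇒ 3j(6 2 6; 1 -1 0)² = 1/1430, sgn +1
B: Δ = 2!·10!·2!/15! = 1/90090; Racah Σ t=1..2: t=1:−1/161280 t=2:+1/725760 = -1/207360; ⇒ 3j(6 2 6; 3 1 -4)² = 7/286, sgn -1
I_A²/I_B² = (1/1430)/(7/286) = 1/35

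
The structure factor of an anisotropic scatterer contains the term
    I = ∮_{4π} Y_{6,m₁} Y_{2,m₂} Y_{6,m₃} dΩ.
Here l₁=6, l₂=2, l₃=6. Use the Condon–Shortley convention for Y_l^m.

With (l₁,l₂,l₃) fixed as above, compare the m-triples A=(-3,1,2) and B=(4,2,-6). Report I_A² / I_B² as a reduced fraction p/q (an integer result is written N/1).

Same 6,2,6: normalisation and zero-m 3j drop out of the ratio.
A: Δ: 2! 10! 2! / 15! → 1/90090; sum: t=1:−1/161280 t=2:+1/60480 = 1/96768; 3j²(6 2 6; -3 1 2) = Δ·Π!·Σ² = 15/1001  (sign +1)
B: Δ: 2! 10! 2! / 15! → 1/90090; sum: t=2:+1/14515200 = 1/14515200; 3j²(6 2 6; 4 2 -6) = Δ·Π!·Σ² = 2/455  (sign +1)
I_A²/I_B² = (15/1001)/(2/455) = 75/22

75/22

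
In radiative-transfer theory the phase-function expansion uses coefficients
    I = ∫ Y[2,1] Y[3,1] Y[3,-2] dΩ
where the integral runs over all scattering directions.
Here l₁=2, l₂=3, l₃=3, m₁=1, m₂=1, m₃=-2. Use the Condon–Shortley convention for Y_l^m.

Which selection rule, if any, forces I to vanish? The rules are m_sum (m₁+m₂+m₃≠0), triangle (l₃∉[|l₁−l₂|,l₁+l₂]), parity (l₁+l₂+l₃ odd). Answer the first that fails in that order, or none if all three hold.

none

Σmᵢ = 0  ✓
l₃∈[|l₁−l₂|,l₁+l₂]=[1,5], have l₃=3  ✓
Σlᵢ = 8 ⇒ even  ✓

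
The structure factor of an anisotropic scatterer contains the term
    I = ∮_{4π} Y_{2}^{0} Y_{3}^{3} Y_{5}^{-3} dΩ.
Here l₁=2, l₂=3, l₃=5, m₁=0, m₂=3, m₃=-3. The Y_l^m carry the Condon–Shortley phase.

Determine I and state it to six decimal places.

-0.126792

Rules hold: Σm=0, L=10 even, 1≤5≤5.
N = 5·7·11 = 385
Δ = 0!·4!·6!/11! = 1/2310
Racah Σ t=0..0: t=0:+1/144 = 1/144
⇒ 3j(2 3 5; 0 0 0)² = 10/231, sgn -1
Racah Σ t=0..0: t=0:+1/2880 = 1/2880
⇒ 3j(2 3 5; 0 3 -3)² = 2/165, sgn +1
4πI² = N·(3j₀)²·(3jₘ)² = 20/99
I = -1·√(0.20202/4π) = -0.12679218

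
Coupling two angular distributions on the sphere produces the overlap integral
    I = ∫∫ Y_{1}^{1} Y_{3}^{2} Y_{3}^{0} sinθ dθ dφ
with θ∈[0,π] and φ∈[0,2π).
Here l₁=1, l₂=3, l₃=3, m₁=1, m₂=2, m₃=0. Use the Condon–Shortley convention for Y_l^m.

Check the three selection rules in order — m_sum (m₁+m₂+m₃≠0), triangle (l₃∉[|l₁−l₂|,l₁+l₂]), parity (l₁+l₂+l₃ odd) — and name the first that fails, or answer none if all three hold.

m_sum

Σmᵢ = 3  ✗
l₃∈[|l₁−l₂|,l₁+l₂]=[2,4], have l₃=3
Σlᵢ = 7 ⇒ odd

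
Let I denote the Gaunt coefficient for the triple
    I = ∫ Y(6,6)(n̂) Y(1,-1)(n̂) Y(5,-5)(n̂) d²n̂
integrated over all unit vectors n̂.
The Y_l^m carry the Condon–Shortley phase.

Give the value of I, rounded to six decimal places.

0.331940

m-sum 0 ✓  L=12 even ✓  5≤5≤7 ✓
Π(2lᵢ+1) = 13×3×11 = 429
triangle coeff Δ(6,1,5) = 1/858
Σ_t [1,1]: t=1:−1/14400 = -1/14400
(3j)²=6/143 [(6 1 5; 0 0 0)], sign=+1
Σ_t [0,0]: t=0:+1/7257600 = 1/7257600
(3j)²=1/13 [(6 1 5; 6 -1 -5)], sign=+1
⇒ 4πI² = 18/13
I = (+1)√(18/13/(4π)) = 0.33194004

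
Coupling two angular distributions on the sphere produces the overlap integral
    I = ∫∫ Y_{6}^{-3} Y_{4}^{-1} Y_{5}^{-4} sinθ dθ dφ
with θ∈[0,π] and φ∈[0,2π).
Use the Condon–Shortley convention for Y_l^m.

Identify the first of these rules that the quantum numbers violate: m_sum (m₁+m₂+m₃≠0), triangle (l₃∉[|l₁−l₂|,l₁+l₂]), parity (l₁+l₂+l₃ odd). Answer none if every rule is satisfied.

m_sum

Σmᵢ = -8  ✗
l₃∈[|l₁−l₂|,l₁+l₂]=[2,10], have l₃=5
Σlᵢ = 15 ⇒ odd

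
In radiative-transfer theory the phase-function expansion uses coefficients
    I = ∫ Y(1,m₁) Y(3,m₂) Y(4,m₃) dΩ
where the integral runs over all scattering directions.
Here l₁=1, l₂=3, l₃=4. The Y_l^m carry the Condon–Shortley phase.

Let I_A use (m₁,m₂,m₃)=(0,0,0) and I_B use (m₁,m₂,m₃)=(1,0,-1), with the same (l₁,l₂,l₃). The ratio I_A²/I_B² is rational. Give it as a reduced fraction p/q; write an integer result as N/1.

l's match ⇒ only the (l;m) 3-j factors differ between A and B.
A: triangle coeff Δ(1,3,4) = 1/252; Σ_t [0,0]: t=0:+1/36 = 1/36; (3j)²=4/63 [(1 3 4; 0 0 0)], sign=+1
B: triangle coeff Δ(1,3,4) = 1/252; Σ_t [0,0]: t=0:+1/72 = 1/72; (3j)²=5/126 [(1 3 4; 1 0 -1)], sign=-1
I_A²/I_B² = (4/63)/(5/126) = 8/5

8/5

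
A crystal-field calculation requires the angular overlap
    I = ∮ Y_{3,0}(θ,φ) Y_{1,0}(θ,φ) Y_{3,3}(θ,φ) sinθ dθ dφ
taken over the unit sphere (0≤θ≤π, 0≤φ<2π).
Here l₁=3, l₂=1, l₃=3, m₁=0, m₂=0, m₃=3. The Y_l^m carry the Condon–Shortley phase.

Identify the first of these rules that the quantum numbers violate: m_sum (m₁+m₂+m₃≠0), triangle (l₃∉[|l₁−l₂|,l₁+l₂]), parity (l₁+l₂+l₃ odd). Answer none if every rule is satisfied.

azimuthal sum: 0 + 0 + 3 = 3  ✗
2 ≤ 3 ≤ 4 (triangle on l)
L = 3 + 1 + 3 = 7 (odd)

m_sum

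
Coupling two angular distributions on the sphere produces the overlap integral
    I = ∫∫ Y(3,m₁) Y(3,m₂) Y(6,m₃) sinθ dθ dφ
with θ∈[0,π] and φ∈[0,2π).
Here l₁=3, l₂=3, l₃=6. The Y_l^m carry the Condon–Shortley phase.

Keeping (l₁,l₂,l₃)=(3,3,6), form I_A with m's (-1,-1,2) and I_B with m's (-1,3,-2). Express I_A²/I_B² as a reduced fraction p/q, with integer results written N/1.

15/1

l's match ⇒ only the (l;m) 3-j factors differ between A and B.
A: triangle coeff Δ(3,3,6) = 1/12012; Σ_t [0,0]: t=0:+1/2304 = 1/2304; (3j)²=5/143 [(3 3 6; -1 -1 2)], sign=+1
B: triangle coeff Δ(3,3,6) = 1/12012; Σ_t [0,0]: t=0:+1/34560 = 1/34560; (3j)²=1/429 [(3 3 6; -1 3 -2)], sign=+1
I_A²/I_B² = (5/143)/(1/429) = 15/1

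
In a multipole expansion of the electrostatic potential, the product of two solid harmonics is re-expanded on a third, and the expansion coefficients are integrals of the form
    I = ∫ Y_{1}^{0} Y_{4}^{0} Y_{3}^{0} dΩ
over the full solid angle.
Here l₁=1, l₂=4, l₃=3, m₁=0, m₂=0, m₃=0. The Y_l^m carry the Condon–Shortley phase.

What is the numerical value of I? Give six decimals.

Rules hold: Σm=0, L=8 even, 3≤3≤5.
N = 3·9·7 = 189
Δ = 2!·0!·6!/9! = 1/252
Racah Σ t=1..1: t=1:−1/36 = -1/36
⇒ 3j(1 4 3; 0 0 0)² = 4/63, sgn +1
(m-triple is (0,0,0) — same symbol as above.)
4πI² = N·(3j₀)²·(3jₘ)² = 16/21
I = +1·√(0.761905/4π) = 0.24623252

0.246233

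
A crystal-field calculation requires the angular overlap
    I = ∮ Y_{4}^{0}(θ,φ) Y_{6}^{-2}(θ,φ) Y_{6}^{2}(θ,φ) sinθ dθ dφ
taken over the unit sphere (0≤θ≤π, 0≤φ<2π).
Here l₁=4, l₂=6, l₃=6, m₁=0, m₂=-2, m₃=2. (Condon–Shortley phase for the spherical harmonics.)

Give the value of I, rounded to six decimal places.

Checks pass: Σm=0; 16 even; l₃=6∈[2,10].
(2·4+1)(2·6+1)(2·6+1) = 1521
Δ: 4! 4! 8! / 17! → 1/15315300
sum: t=0:+1/829440 t=1:−1/25920 t=2:+1/9216 t=3:−1/25920 t=4:+1/829440 = 7/207360
3j²(4 6 6; 0 0 0) = Δ·Π!·Σ² = 28/2431  (sign +1)
sum: t=0:+1/331776 t=1:−1/25920 t=2:+1/23040 t=3:−1/181440 t=4:+1/23224320 = 11/4644864
3j²(4 6 6; 0 -2 2) = Δ·Π!·Σ² = 11/55692  (sign +1)
combine: 4πI² = 1521·28/2431·11/55692 = 1/289
take √, sign +1: I = 0.01659381

0.016594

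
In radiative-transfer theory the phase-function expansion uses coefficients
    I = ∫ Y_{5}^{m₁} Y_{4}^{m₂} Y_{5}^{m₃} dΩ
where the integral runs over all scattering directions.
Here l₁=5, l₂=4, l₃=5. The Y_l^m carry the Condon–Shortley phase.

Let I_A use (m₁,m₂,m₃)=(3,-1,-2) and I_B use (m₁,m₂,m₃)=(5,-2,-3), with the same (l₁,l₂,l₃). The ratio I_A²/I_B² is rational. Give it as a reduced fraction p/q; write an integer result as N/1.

Shared (l₁,l₂,l₃)=(5,4,5): N and (l;000)² cancel in I_A²/I_B².
A: Δ = 4!·6!·4!/15! = 1/3153150; Racah Σ t=0..2: t=0:+1/6912 t=1:−1/2880 t=2:+1/17280 = -1/6912; ⇒ 3j(5 4 5; 3 -1 -2)² = 5/429, sgn +1
B: Δ = 4!·6!·4!/15! = 1/3153150; Racah Σ t=0..0: t=0:+1/69120 = 1/69120; ⇒ 3j(5 4 5; 5 -2 -3)² = 4/143, sgn +1
I_A²/I_B² = (5/429)/(4/143) = 5/12

5/12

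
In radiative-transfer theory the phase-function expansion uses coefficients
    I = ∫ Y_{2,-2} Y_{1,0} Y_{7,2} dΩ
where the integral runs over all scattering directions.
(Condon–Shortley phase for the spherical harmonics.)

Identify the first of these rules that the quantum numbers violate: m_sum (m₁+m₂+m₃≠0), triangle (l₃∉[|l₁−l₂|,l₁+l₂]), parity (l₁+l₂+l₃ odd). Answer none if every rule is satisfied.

triangle

m₁+m₂+m₃ = -2 + 0 + 2 = 0  ✓
triangle: |2−1|=1 ≤ l₃=7 ≤ 2+1=3  ✗
parity: l₁+l₂+l₃ = 10 is even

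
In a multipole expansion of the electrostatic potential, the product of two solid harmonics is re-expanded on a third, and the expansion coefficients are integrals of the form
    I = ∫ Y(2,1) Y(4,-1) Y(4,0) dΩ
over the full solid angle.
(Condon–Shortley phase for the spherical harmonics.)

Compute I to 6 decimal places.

-0.044869

Rules hold: Σm=0, L=10 even, 2≤4≤6.
N = 5·9·9 = 405
Δ = 2!·2!·6!/11! = 1/13860
Racah Σ t=0..2: t=0:+1/192 t=1:−1/36 t=2:+1/192 = -5/288
⇒ 3j(2 4 4; 0 0 0)² = 20/693, sgn -1
Racah Σ t=0..1: t=0:+1/72 t=1:−1/96 = 1/288
⇒ 3j(2 4 4; 1 -1 0)² = 1/462, sgn +1
4πI² = N·(3j₀)²·(3jₘ)² = 150/5929
I = -1·√(0.0252994/4π) = -0.04486937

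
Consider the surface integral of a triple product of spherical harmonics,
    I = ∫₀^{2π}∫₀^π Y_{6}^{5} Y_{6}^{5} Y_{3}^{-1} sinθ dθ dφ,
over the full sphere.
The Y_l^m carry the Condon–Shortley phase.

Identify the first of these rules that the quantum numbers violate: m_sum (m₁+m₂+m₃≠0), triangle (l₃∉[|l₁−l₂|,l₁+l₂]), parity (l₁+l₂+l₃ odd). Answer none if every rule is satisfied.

Σmᵢ = 9  ✗
l₃∈[|l₁−l₂|,l₁+l₂]=[0,12], have l₃=3
Σlᵢ = 15 ⇒ odd

m_sum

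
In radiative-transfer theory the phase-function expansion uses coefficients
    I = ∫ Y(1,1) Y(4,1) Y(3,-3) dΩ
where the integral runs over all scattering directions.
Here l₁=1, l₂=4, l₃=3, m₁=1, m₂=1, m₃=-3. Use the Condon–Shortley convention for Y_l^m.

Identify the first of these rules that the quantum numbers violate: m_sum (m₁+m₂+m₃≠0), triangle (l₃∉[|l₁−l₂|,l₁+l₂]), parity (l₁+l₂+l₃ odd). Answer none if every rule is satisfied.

m_sum

m₁+m₂+m₃ = 1 + 1 − 3 = -1  ✗
triangle: |1−4|=3 ≤ l₃=3 ≤ 1+4=5
parity: l₁+l₂+l₃ = 8 is even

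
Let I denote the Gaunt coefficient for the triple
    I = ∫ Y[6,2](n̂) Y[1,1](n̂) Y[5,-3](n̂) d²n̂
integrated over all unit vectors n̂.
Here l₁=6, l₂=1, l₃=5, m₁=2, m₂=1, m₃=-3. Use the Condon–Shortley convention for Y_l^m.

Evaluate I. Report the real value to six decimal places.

0.100084

Rules hold: Σm=0, L=12 even, 5≤5≤7.
N = 13·3·11 = 429
Δ = 2!·10!·0!/13! = 1/858
Racah Σ t=1..1: t=1:−1/14400 = -1/14400
⇒ 3j(6 1 5; 0 0 0)² = 6/143, sgn +1
Racah Σ t=2..2: t=2:+1/161280 = 1/161280
⇒ 3j(6 1 5; 2 1 -3)² = 1/143, sgn +1
4πI² = N·(3j₀)²·(3jₘ)² = 18/143
I = +1·√(0.125874/4π) = 0.10008369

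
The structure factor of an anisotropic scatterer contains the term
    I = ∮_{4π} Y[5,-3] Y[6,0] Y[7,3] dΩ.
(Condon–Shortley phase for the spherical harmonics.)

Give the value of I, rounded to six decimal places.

0.130140

Checks pass: Σm=0; 18 even; l₃=7∈[1,11].
(2·5+1)(2·6+1)(2·7+1) = 2145
Δ: 4! 6! 8! / 19! → 1/174594420
sum: t=0:+1/4147200 t=1:−1/207360 t=2:+1/82944 t=3:−1/207360 t=4:+1/4147200 = 1/345600
3j²(5 6 7; 0 0 0) = Δ·Π!·Σ² = 420/46189  (sign -1)
sum: t=2:+1/1658880 t=3:−1/518400 t=4:+1/1658880 = -1/1382400
3j²(5 6 7; -3 0 3) = Δ·Π!·Σ² = 504/46189  (sign -1)
combine: 4πI² = 2145·420/46189·504/46189 = 3175200/14919047
take √, sign +1: I = 0.13013978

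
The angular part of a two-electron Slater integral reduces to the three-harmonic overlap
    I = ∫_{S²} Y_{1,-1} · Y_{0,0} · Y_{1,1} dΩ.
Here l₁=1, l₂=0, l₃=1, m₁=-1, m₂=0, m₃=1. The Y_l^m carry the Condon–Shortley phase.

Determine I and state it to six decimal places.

-0.282095

Rules hold: Σm=0, L=2 even, 1≤1≤1.
N = 3·1·3 = 9
Δ = 0!·2!·0!/3! = 1/3
Racah Σ t=0..0: t=0:+1/1 = 1/1
⇒ 3j(1 0 1; 0 0 0)² = 1/3, sgn -1
Racah Σ t=0..0: t=0:+1/2 = 1/2
⇒ 3j(1 0 1; -1 0 1)² = 1/3, sgn +1
4πI² = N·(3j₀)²·(3jₘ)² = 1/1
I = -1·√(1/4π) = -0.28209479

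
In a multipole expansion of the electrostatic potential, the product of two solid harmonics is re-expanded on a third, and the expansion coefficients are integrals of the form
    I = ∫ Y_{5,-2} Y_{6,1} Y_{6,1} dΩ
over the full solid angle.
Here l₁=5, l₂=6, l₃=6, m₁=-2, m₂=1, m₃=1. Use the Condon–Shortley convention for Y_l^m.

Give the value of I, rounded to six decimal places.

0.000000

Σlᵢ=17 odd — θ-integrand is odd under cosθ→−cosθ; I=0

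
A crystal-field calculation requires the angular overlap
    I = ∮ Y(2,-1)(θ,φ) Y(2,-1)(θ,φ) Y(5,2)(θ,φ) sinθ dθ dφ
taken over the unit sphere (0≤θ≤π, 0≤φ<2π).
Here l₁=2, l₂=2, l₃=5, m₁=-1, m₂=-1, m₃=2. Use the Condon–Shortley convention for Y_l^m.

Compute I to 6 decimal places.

triangle: need 0≤l₃≤4, have 5; I=0

0.000000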